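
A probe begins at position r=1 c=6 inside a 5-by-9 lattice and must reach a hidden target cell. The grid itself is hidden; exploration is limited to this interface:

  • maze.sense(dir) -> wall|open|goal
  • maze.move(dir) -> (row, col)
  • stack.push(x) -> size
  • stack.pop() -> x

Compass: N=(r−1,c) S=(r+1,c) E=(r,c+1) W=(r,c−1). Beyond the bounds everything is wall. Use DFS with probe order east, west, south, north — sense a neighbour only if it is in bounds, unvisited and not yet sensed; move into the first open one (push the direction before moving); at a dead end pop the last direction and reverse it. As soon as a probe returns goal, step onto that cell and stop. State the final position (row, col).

# maze.sense(dir: east) -> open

# stack.push(x: east) -> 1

# maze.move(dir: east) -> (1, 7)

# maze.sense(dir: east) -> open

# stack.push(x: east) -> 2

# maze.move(dir: east) -> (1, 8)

# maze.sense(dir: south) -> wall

# maze.sense(dir: north) -> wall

# stack.pop() -> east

# maze.move(dir: west) -> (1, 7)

# maze.sense(dir: south) -> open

# stack.push(x: south) -> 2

# maze.move(dir: south) -> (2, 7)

# maze.sense(dir: west) -> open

# stack.push(x: west) -> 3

# maze.move(dir: west) -> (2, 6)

# maze.sense(dir: west) -> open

# stack.push(x: west) -> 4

# maze.move(dir: west) -> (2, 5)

# maze.sense(dir: west) -> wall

# maze.sense(dir: south) -> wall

# maze.sense(dir: north) -> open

# stack.push(x: north) -> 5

# maze.move(dir: north) -> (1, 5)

# maze.sense(dir: west) -> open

# stack.push(x: west) -> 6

# maze.move(dir: west) -> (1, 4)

# maze.sense(dir: west) -> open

# stack.push(x: west) -> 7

# maze.move(dir: west) -> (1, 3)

# maze.sense(dir: west) -> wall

# maze.sense(dir: south) -> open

# stack.push(x: south) -> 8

# maze.move(dir: south) -> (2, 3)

# maze.sense(dir: west) -> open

# stack.push(x: west) -> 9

# maze.move(dir: west) -> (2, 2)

# maze.sense(dir: west) -> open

# stack.push(x: west) -> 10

# maze.move(dir: west) -> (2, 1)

# maze.sense(dir: west) -> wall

# maze.sense(dir: south) -> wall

# maze.sense(dir: north) -> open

# stack.push(x: north) -> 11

# maze.move(dir: north) -> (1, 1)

# maze.sense(dir: west) -> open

# stack.push(x: west) -> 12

# maze.move(dir: west) -> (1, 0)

# maze.sense(dir: north) -> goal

# maze.move(dir: north) -> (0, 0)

Answer: (0, 0)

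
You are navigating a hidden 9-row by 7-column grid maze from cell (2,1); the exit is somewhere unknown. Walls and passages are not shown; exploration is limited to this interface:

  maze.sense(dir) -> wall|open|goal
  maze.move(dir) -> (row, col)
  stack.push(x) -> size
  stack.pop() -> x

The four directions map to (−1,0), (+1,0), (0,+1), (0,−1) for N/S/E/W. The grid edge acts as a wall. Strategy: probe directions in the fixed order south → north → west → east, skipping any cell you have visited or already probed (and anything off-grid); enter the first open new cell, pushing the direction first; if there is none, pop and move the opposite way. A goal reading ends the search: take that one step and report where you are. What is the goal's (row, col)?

;; maze.sense(dir→south) == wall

;; maze.sense(dir→north) == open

;; stack.push(x→north) == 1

;; maze.move(dir→north) == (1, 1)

;; maze.sense(dir→north) == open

;; stack.push(x→north) == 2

;; maze.move(dir→north) == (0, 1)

;; maze.sense(dir→west) == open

;; stack.push(x→west) == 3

;; maze.move(dir→west) == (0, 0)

;; maze.sense(dir→south) == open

;; stack.push(x→south) == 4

;; maze.move(dir→south) == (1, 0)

;; maze.sense(dir→south) == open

;; stack.push(x→south) == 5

;; maze.move(dir→south) == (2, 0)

;; maze.sense(dir→south) == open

;; stack.push(x→south) == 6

;; maze.move(dir→south) == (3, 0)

;; maze.sense(dir→south) == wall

;; stack.pop() == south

;; maze.move(dir→north) == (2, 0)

;; stack.pop() == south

;; maze.move(dir→north) == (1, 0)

;; stack.pop() == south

;; maze.move(dir→north) == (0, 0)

;; stack.pop() == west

;; maze.move(dir→east) == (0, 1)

;; maze.sense(dir→east) == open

;; stack.push(x→east) == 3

;; maze.move(dir→east) == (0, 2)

;; maze.sense(dir→south) == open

;; stack.push(x→south) == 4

;; maze.move(dir→south) == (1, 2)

;; maze.sense(dir→south) == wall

;; maze.sense(dir→east) == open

;; stack.push(x→east) == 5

;; maze.move(dir→east) == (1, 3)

;; maze.sense(dir→south) == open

;; stack.push(x→south) == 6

;; maze.move(dir→south) == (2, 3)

;; maze.sense(dir→south) == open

;; stack.push(x→south) == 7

;; maze.move(dir→south) == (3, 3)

;; maze.sense(dir→south) == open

;; stack.push(x→south) == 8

;; maze.move(dir→south) == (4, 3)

;; maze.sense(dir→south) == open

;; stack.push(x→south) == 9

;; maze.move(dir→south) == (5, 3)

;; maze.sense(dir→south) == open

;; stack.push(x→south) == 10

;; maze.move(dir→south) == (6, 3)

;; maze.sense(dir→south) == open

;; stack.push(x→south) == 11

;; maze.move(dir→south) == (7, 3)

;; maze.sense(dir→south) == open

;; stack.push(x→south) == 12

;; maze.move(dir→south) == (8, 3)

;; maze.sense(dir→west) == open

;; stack.push(x→west) == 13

;; maze.move(dir→west) == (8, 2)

;; maze.sense(dir→north) == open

;; stack.push(x→north) == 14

;; maze.move(dir→north) == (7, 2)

;; maze.sense(dir→north) == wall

;; maze.sense(dir→west) == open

;; stack.push(x→west) == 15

;; maze.move(dir→west) == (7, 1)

;; maze.sense(dir→south) == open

;; stack.push(x→south) == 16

;; maze.move(dir→south) == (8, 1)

;; maze.sense(dir→west) == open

;; stack.push(x→west) == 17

;; maze.move(dir→west) == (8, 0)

;; maze.sense(dir→north) == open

;; stack.push(x→north) == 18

;; maze.move(dir→north) == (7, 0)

;; maze.sense(dir→north) == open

;; stack.push(x→north) == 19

;; maze.move(dir→north) == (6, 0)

;; maze.sense(dir→north) == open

;; stack.push(x→north) == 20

;; maze.move(dir→north) == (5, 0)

;; maze.sense(dir→east) == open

;; stack.push(x→east) == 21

;; maze.move(dir→east) == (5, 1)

;; maze.sense(dir→south) == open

;; stack.push(x→south) == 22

;; maze.move(dir→south) == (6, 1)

;; stack.pop() == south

;; maze.move(dir→north) == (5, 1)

;; maze.sense(dir→north) == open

;; stack.push(x→north) == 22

;; maze.move(dir→north) == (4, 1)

;; maze.sense(dir→east) == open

;; stack.push(x→east) == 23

;; maze.move(dir→east) == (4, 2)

;; maze.sense(dir→south) == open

;; stack.push(x→south) == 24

;; maze.move(dir→south) == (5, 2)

;; stack.pop() == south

;; maze.move(dir→north) == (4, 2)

;; maze.sense(dir→north) == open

;; stack.push(x→north) == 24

;; maze.move(dir→north) == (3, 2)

;; stack.pop() == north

;; maze.move(dir→south) == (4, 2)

;; stack.pop() == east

;; maze.move(dir→west) == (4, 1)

;; stack.pop() == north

;; maze.move(dir→south) == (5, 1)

;; stack.pop() == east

;; maze.move(dir→west) == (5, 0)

;; stack.pop() == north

;; maze.move(dir→south) == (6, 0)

;; stack.pop() == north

;; maze.move(dir→south) == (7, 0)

;; stack.pop() == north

;; maze.move(dir→south) == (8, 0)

;; stack.pop() == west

;; maze.move(dir→east) == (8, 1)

;; stack.pop() == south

;; maze.move(dir→north) == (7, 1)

;; stack.pop() == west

;; maze.move(dir→east) == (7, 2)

;; stack.pop() == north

;; maze.move(dir→south) == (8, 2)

;; stack.pop() == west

;; maze.move(dir→east) == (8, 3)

;; maze.sense(dir→east) == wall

;; stack.pop() == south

;; maze.move(dir→north) == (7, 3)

;; maze.sense(dir→east) == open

;; stack.push(x→east) == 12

;; maze.move(dir→east) == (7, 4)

;; maze.sense(dir→north) == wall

;; maze.sense(dir→east) == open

;; stack.push(x→east) == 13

;; maze.move(dir→east) == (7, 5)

;; maze.sense(dir→south) == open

;; stack.push(x→south) == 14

;; maze.move(dir→south) == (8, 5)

;; maze.sense(dir→east) == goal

;; maze.move(dir→east) == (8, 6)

Answer: (8, 6)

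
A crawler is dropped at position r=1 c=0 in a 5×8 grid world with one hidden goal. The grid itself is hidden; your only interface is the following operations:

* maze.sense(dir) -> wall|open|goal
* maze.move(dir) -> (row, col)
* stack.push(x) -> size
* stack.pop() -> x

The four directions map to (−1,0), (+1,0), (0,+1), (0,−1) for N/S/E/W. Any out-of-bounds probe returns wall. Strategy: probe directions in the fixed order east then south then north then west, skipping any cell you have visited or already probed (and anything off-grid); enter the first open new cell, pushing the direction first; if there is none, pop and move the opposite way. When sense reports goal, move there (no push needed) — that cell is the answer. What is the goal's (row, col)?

>> maze.sense(dir→east)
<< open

>> stack.push(x→east)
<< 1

>> maze.move(dir→east)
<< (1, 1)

>> maze.sense(dir→east)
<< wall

>> maze.sense(dir→south)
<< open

>> stack.push(x→south)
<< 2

>> maze.move(dir→south)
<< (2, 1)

>> maze.sense(dir→east)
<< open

>> stack.push(x→east)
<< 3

>> maze.move(dir→east)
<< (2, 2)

>> maze.sense(dir→east)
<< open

>> stack.push(x→east)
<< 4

>> maze.move(dir→east)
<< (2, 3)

>> maze.sense(dir→east)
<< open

>> stack.push(x→east)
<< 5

>> maze.move(dir→east)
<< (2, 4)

>> maze.sense(dir→east)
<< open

>> stack.push(x→east)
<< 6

>> maze.move(dir→east)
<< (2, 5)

>> maze.sense(dir→east)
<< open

>> stack.push(x→east)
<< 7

>> maze.move(dir→east)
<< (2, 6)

>> maze.sense(dir→east)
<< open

>> stack.push(x→east)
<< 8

>> maze.move(dir→east)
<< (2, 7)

>> maze.sense(dir→south)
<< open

>> stack.push(x→south)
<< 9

>> maze.move(dir→south)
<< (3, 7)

>> maze.sense(dir→south)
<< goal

>> maze.move(dir→south)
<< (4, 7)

Answer: (4, 7)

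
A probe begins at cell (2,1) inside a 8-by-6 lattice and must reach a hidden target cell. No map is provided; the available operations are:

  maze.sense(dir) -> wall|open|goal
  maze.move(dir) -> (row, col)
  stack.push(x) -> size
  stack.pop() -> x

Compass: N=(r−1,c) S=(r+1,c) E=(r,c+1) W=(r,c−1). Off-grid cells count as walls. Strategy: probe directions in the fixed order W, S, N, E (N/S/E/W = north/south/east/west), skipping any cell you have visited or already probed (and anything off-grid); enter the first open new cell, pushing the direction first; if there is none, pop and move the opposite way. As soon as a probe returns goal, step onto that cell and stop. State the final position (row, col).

Next I call sense with dir→west, and observe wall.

Using sense with dir→south, and observe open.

Using push with x→south, : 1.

Calling move with dir→south, → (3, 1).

Next I call sense with dir→west, → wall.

Next I call sense with dir→south, which returns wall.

Then sense with dir→east, yielding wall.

Invoking pop(), and get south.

Next I call move with dir→north, and get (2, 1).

I run sense with dir→north, which returns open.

I use push with x→north, yielding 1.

Next I call move with dir→north, giving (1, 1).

Now I run sense with dir→west, which returns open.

Next I call push with x→west, and get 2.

I try move with dir→west, which returns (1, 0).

Then sense with dir→north, giving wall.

Now I run pop(), which returns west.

Using move with dir→east, yielding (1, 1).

I call sense with dir→north, → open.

Using push with x→north, which returns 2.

I invoke move with dir→north, and get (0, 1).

Now I run sense with dir→east, : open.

I invoke push with x→east, giving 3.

Now I run move with dir→east, and observe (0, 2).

Using sense with dir→south, : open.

Calling push with x→south, giving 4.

I invoke move with dir→south, and observe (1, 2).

Calling sense with dir→south, and observe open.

Next I call push with x→south, — result: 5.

Invoking move with dir→south, which returns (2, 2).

Now I run sense with dir→east, giving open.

Invoking push with x→east, — result: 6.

I invoke move with dir→east, — result: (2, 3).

I invoke sense with dir→south, yielding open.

Calling push with x→south, → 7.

Next I call move with dir→south, : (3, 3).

Invoking sense with dir→south, : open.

Using push with x→south, — result: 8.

Then move with dir→south, — result: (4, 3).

I run sense with dir→west, yielding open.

Then push with x→west, and see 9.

Using move with dir→west, which returns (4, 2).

Invoking sense with dir→south, : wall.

I invoke pop, and see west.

Invoking move with dir→east, and observe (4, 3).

Next I call sense with dir→south, yielding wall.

I run sense with dir→east, — result: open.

I use push with x→east, → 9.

Then move with dir→east, giving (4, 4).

Using sense with dir→south, which returns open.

I invoke push with x→south, and observe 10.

Now I run move with dir→south, and get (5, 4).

I run sense with dir→south, and see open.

Then push with x→south, : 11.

Invoking move with dir→south, — result: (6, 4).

I call sense with dir→west, and observe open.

Using push with x→west, and get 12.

Invoking move with dir→west, → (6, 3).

I run sense with dir→west, → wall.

Calling sense with dir→south, and get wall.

Then pop, → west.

I use move with dir→east, and see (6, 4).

Now I run sense with dir→south, — result: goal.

I call move with dir→south, and see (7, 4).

Answer: (7, 4)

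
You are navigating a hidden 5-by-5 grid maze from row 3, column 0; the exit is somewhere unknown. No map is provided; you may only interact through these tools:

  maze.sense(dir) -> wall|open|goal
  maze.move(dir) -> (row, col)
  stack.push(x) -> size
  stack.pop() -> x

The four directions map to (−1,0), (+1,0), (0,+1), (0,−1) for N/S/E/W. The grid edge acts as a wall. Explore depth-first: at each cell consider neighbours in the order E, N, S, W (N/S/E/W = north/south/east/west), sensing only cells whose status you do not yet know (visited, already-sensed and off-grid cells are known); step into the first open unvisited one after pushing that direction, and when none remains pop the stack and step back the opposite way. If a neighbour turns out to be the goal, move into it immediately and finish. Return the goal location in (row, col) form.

Step: maze.sense[dir=east]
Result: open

Step: stack.push[x=east]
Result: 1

Step: maze.move[dir=east]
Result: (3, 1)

Step: maze.sense[dir=east]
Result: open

Step: stack.push[x=east]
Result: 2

Step: maze.move[dir=east]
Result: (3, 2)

Step: maze.sense[dir=east]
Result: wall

Step: maze.sense[dir=north]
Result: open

Step: stack.push[x=north]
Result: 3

Step: maze.move[dir=north]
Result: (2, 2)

Step: maze.sense[dir=east]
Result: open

Step: stack.push[x=east]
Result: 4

Step: maze.move[dir=east]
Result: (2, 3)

Step: maze.sense[dir=east]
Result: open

Step: stack.push[x=east]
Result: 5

Step: maze.move[dir=east]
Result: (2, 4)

Step: maze.sense[dir=north]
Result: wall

Step: maze.sense[dir=south]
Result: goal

Step: maze.move[dir=south]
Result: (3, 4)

Answer: (3, 4)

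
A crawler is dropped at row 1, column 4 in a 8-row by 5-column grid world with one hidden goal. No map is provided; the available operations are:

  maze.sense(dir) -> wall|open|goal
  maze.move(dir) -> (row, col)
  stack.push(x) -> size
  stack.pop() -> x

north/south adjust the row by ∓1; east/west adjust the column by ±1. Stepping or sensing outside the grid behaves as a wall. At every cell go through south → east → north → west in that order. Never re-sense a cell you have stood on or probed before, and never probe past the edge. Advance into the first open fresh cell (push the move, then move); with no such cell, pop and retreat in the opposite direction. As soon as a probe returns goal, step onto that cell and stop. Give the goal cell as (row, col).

Then maze.sense(south), → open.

Using stack.push(south), giving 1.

Now I run maze.move(south), → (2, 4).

I run maze.sense(south), : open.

I run stack.push(south), giving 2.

Next I call maze.move(south), yielding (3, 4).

I run maze.sense(south), and observe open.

Now I run stack.push(south), and observe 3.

I call maze.move(south), → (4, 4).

Invoking maze.sense(south), and observe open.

Using stack.push(south), : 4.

Using maze.move(south), and observe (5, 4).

I run maze.sense(south), yielding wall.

Calling maze.sense(west), : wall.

Using stack.pop(), — result: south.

I try maze.move(north), and get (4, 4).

Calling maze.sense(west), which returns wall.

Using stack.pop(), giving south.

I call maze.move(north), and get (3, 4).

Invoking maze.sense(west), — result: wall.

I try stack.pop(), — result: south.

I run maze.move(north), which returns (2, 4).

I try maze.sense(west), and see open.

Now I run stack.push(west), → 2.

Invoking maze.move(west), and observe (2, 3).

I use maze.sense(north), and see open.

I try stack.push(north), yielding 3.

I use maze.move(north), and get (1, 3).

I try maze.sense(north), and see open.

Invoking stack.push(north), : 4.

Invoking maze.move(north), and get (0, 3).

Next I call maze.sense(east), which returns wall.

I invoke maze.sense(west), giving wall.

Using stack.pop, and get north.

Invoking maze.move(south), → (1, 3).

Invoking maze.sense(west), → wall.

Calling stack.pop, yielding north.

Next I call maze.move(south), — result: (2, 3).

Now I run maze.sense(west), yielding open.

Invoking stack.push(west), : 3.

I call maze.move(west), giving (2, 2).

Next I call maze.sense(south), : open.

Using stack.push(south), giving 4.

I run maze.move(south), and get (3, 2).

Then maze.sense(south), and see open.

Now I run stack.push(south), which returns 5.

I invoke maze.move(south), yielding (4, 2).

Next I call maze.sense(south), — result: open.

Using stack.push(south), and get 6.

Using maze.move(south), which returns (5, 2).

I use maze.sense(south), → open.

Using stack.push(south), → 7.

Then maze.move(south), — result: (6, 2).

Calling maze.sense(south), : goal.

Calling maze.move(south), and get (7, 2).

Answer: (7, 2)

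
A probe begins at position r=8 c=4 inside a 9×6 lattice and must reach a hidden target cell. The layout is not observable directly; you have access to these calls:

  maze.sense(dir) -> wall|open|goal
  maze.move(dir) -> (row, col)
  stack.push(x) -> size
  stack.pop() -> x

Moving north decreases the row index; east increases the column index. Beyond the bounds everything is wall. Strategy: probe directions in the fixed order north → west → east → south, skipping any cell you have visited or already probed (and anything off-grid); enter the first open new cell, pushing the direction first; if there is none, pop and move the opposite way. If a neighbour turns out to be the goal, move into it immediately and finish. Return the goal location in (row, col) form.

# sense(dir='north') => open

# push(x='north') => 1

# move(dir='north') => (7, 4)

# sense(dir='north') => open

# push(x='north') => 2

# move(dir='north') => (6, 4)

# sense(dir='north') => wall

# sense(dir='west') => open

# push(x='west') => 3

# move(dir='west') => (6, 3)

# sense(dir='north') => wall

# sense(dir='west') => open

# push(x='west') => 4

# move(dir='west') => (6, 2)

# sense(dir='north') => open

# push(x='north') => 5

# move(dir='north') => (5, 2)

# sense(dir='north') => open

# push(x='north') => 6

# move(dir='north') => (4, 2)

# sense(dir='north') => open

# push(x='north') => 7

# move(dir='north') => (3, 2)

# sense(dir='north') => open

# push(x='north') => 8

# move(dir='north') => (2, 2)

# sense(dir='north') => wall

# sense(dir='west') => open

# push(x='west') => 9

# move(dir='west') => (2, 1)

# sense(dir='north') => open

# push(x='north') => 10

# move(dir='north') => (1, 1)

# sense(dir='north') => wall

# sense(dir='west') => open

# push(x='west') => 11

# move(dir='west') => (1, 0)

# sense(dir='north') => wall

# sense(dir='south') => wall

# pop() => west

# move(dir='east') => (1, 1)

# pop() => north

# move(dir='south') => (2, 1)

# sense(dir='south') => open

# push(x='south') => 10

# move(dir='south') => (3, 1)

# sense(dir='west') => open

# push(x='west') => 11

# move(dir='west') => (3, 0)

# sense(dir='south') => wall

# pop() => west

# move(dir='east') => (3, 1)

# sense(dir='south') => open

# push(x='south') => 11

# move(dir='south') => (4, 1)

# sense(dir='south') => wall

# pop() => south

# move(dir='north') => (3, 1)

# pop() => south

# move(dir='north') => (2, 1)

# pop() => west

# move(dir='east') => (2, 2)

# sense(dir='east') => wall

# pop() => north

# move(dir='south') => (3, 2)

# sense(dir='east') => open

# push(x='east') => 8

# move(dir='east') => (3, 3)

# sense(dir='east') => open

# push(x='east') => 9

# move(dir='east') => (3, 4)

# sense(dir='north') => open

# push(x='north') => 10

# move(dir='north') => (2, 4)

# sense(dir='north') => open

# push(x='north') => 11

# move(dir='north') => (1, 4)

# sense(dir='north') => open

# push(x='north') => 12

# move(dir='north') => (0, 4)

# sense(dir='west') => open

# push(x='west') => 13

# move(dir='west') => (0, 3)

# sense(dir='west') => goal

# move(dir='west') => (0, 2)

Answer: (0, 2)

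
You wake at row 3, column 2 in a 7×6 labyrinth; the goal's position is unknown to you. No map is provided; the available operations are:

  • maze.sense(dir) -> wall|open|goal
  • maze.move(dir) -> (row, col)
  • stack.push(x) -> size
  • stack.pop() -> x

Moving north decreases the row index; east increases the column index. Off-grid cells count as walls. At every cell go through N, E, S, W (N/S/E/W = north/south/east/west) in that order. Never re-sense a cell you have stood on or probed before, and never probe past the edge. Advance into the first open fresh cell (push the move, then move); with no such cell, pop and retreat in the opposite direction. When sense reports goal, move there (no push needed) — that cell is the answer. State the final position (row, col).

Now I run maze.sense on dir: north, → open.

Now I run stack.push on x: north, — result: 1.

I run maze.move on dir: north, : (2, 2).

Invoking maze.sense on dir: north, and see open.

Next I call stack.push on x: north, which returns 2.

Next I call maze.move on dir: north, yielding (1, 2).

Calling maze.sense on dir: north, : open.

I invoke stack.push on x: north, giving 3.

I try maze.move on dir: north, which returns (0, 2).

Then maze.sense on dir: east, and get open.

Invoking stack.push on x: east, — result: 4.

I invoke maze.move on dir: east, yielding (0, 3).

Calling maze.sense on dir: east, giving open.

I try stack.push on x: east, and get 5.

I try maze.move on dir: east, — result: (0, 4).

I try maze.sense on dir: east, which returns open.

Now I run stack.push on x: east, yielding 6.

Then maze.move on dir: east, → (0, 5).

I use maze.sense on dir: south, and get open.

I invoke stack.push on x: south, and see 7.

I use maze.move on dir: south, — result: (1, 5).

Then maze.sense on dir: south, and see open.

I invoke stack.push on x: south, → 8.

Next I call maze.move on dir: south, and observe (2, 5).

I run maze.sense on dir: south, which returns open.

Calling stack.push on x: south, and observe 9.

Using maze.move on dir: south, and get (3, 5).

I run maze.sense on dir: south, and see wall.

Invoking maze.sense on dir: west, : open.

Now I run stack.push on x: west, yielding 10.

I invoke maze.move on dir: west, : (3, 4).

I try maze.sense on dir: north, and see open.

I use stack.push on x: north, which returns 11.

I use maze.move on dir: north, → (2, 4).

I run maze.sense on dir: north, → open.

I run stack.push on x: north, and observe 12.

I try maze.move on dir: north, yielding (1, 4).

I call maze.sense on dir: west, and see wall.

Then stack.pop, — result: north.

Then maze.move on dir: south, and observe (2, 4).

Invoking maze.sense on dir: west, — result: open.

Invoking stack.push on x: west, — result: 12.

Now I run maze.move on dir: west, which returns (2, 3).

I run maze.sense on dir: south, which returns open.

I try stack.push on x: south, and see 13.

I call maze.move on dir: south, and get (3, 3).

Calling maze.sense on dir: south, — result: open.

I run stack.push on x: south, and see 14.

Invoking maze.move on dir: south, and see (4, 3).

I use maze.sense on dir: east, and see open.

Invoking stack.push on x: east, which returns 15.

Using maze.move on dir: east, and observe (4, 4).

I try maze.sense on dir: south, : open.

Using stack.push on x: south, and observe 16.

I call maze.move on dir: south, and see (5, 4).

Using maze.sense on dir: east, : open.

Now I run stack.push on x: east, which returns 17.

I invoke maze.move on dir: east, — result: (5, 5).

Calling maze.sense on dir: south, → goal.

Now I run maze.move on dir: south, and see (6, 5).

Answer: (6, 5)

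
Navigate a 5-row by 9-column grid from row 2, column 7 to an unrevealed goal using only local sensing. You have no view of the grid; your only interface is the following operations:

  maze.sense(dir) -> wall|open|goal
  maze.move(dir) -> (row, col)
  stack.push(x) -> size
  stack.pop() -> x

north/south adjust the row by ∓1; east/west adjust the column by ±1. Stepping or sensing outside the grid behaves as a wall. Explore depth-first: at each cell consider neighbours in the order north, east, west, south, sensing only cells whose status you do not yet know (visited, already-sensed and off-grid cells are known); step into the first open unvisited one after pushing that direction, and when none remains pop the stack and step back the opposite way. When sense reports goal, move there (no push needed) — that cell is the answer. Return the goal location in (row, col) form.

→ sense(north)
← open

→ push(north)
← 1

→ move(north)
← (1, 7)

→ sense(north)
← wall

→ sense(east)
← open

→ push(east)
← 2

→ move(east)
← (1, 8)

→ sense(north)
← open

→ push(north)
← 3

→ move(north)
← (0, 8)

→ pop()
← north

→ move(south)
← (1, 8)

→ sense(south)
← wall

→ pop()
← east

→ move(west)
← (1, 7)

→ sense(west)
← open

→ push(west)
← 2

→ move(west)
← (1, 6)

→ sense(north)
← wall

→ sense(west)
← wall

→ sense(south)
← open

→ push(south)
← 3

→ move(south)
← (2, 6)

→ sense(west)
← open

→ push(west)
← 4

→ move(west)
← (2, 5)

→ sense(west)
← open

→ push(west)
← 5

→ move(west)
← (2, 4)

→ sense(north)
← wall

→ sense(west)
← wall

→ sense(south)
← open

→ push(south)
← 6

→ move(south)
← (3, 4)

→ sense(east)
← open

→ push(east)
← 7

→ move(east)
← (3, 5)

→ sense(east)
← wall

→ sense(south)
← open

→ push(south)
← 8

→ move(south)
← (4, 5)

→ sense(east)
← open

→ push(east)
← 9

→ move(east)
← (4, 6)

→ sense(east)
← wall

→ pop()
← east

→ move(west)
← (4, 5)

→ sense(west)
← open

→ push(west)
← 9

→ move(west)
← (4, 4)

→ sense(west)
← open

→ push(west)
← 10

→ move(west)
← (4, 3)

→ sense(north)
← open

→ push(north)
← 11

→ move(north)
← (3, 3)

→ sense(west)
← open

→ push(west)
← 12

→ move(west)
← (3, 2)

→ sense(north)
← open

→ push(north)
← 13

→ move(north)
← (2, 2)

→ sense(north)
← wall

→ sense(west)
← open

→ push(west)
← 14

→ move(west)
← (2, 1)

→ sense(north)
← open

→ push(north)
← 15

→ move(north)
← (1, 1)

→ sense(north)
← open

→ push(north)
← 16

→ move(north)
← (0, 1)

→ sense(east)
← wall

→ sense(west)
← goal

→ move(west)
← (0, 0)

Answer: (0, 0)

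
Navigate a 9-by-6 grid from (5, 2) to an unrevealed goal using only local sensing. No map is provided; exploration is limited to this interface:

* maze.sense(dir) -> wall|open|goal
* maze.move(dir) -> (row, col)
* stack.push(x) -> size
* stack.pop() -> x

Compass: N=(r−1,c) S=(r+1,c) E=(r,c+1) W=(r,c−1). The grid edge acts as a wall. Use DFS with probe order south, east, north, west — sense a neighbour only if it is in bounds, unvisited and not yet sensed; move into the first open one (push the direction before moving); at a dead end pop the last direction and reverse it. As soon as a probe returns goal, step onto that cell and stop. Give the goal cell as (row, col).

[in] maze.sense south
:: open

[in] stack.push south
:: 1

[in] maze.move south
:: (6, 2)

[in] maze.sense south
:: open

[in] stack.push south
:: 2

[in] maze.move south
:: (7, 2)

[in] maze.sense south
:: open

[in] stack.push south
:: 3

[in] maze.move south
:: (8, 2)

[in] maze.sense east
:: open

[in] stack.push east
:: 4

[in] maze.move east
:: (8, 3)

[in] maze.sense east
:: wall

[in] maze.sense north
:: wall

[in] stack.pop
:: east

[in] maze.move west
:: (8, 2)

[in] maze.sense west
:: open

[in] stack.push west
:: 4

[in] maze.move west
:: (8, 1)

[in] maze.sense north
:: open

[in] stack.push north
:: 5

[in] maze.move north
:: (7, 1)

[in] maze.sense north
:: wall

[in] maze.sense west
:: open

[in] stack.push west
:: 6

[in] maze.move west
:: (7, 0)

[in] maze.sense south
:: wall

[in] maze.sense north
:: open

[in] stack.push north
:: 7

[in] maze.move north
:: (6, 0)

[in] maze.sense north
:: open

[in] stack.push north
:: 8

[in] maze.move north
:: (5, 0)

[in] maze.sense east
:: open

[in] stack.push east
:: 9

[in] maze.move east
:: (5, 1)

[in] maze.sense north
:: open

[in] stack.push north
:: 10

[in] maze.move north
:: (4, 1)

[in] maze.sense east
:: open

[in] stack.push east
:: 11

[in] maze.move east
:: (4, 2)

[in] maze.sense east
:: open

[in] stack.push east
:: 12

[in] maze.move east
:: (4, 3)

[in] maze.sense south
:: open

[in] stack.push south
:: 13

[in] maze.move south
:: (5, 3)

[in] maze.sense south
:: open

[in] stack.push south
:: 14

[in] maze.move south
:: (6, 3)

[in] maze.sense east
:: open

[in] stack.push east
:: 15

[in] maze.move east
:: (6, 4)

[in] maze.sense south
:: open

[in] stack.push south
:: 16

[in] maze.move south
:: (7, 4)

[in] maze.sense east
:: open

[in] stack.push east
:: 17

[in] maze.move east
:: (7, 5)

[in] maze.sense south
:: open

[in] stack.push south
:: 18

[in] maze.move south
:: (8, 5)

[in] stack.pop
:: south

[in] maze.move north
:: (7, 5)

[in] maze.sense north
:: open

[in] stack.push north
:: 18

[in] maze.move north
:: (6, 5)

[in] maze.sense north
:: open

[in] stack.push north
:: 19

[in] maze.move north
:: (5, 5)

[in] maze.sense north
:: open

[in] stack.push north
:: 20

[in] maze.move north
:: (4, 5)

[in] maze.sense north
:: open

[in] stack.push north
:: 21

[in] maze.move north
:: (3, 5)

[in] maze.sense north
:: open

[in] stack.push north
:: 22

[in] maze.move north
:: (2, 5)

[in] maze.sense north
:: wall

[in] maze.sense west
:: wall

[in] stack.pop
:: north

[in] maze.move south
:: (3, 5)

[in] maze.sense west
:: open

[in] stack.push west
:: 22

[in] maze.move west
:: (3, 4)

[in] maze.sense south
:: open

[in] stack.push south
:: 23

[in] maze.move south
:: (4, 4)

[in] maze.sense south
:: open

[in] stack.push south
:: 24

[in] maze.move south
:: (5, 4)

[in] stack.pop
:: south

[in] maze.move north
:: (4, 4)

[in] stack.pop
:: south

[in] maze.move north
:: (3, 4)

[in] maze.sense west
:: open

[in] stack.push west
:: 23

[in] maze.move west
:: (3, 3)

[in] maze.sense north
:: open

[in] stack.push north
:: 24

[in] maze.move north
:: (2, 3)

[in] maze.sense north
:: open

[in] stack.push north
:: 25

[in] maze.move north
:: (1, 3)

[in] maze.sense east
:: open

[in] stack.push east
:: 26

[in] maze.move east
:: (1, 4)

[in] maze.sense north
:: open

[in] stack.push north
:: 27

[in] maze.move north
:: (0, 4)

[in] maze.sense east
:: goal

[in] maze.move east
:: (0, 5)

Answer: (0, 5)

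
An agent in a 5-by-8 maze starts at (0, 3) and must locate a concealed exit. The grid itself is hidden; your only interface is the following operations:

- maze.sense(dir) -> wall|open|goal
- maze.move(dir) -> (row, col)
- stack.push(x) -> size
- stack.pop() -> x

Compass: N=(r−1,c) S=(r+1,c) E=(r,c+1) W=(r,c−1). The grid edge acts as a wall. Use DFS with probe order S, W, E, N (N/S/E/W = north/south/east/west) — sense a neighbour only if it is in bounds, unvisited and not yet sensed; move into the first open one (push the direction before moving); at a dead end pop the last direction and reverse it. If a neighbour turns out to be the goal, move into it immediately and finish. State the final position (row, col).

;; sense(dir='south') ~> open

;; push(x='south') ~> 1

;; move(dir='south') ~> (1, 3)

;; sense(dir='south') ~> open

;; push(x='south') ~> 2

;; move(dir='south') ~> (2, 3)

;; sense(dir='south') ~> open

;; push(x='south') ~> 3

;; move(dir='south') ~> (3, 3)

;; sense(dir='south') ~> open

;; push(x='south') ~> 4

;; move(dir='south') ~> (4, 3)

;; sense(dir='west') ~> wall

;; sense(dir='east') ~> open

;; push(x='east') ~> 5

;; move(dir='east') ~> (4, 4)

;; sense(dir='east') ~> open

;; push(x='east') ~> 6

;; move(dir='east') ~> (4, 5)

;; sense(dir='east') ~> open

;; push(x='east') ~> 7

;; move(dir='east') ~> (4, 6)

;; sense(dir='east') ~> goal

;; move(dir='east') ~> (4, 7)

Answer: (4, 7)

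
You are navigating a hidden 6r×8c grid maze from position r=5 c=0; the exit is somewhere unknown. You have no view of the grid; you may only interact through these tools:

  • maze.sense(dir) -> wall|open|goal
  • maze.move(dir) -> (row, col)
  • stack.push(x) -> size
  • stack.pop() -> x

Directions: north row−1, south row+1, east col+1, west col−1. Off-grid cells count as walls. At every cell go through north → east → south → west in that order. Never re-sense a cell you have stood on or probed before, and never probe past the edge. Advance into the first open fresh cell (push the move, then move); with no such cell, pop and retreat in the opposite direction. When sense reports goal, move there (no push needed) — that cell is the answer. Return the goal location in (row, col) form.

[in] maze.sense dir='north'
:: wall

[in] maze.sense dir='east'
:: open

[in] stack.push x='east'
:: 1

[in] maze.move dir='east'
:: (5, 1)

[in] maze.sense dir='north'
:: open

[in] stack.push x='north'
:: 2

[in] maze.move dir='north'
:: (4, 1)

[in] maze.sense dir='north'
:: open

[in] stack.push x='north'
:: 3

[in] maze.move dir='north'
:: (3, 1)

[in] maze.sense dir='north'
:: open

[in] stack.push x='north'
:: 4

[in] maze.move dir='north'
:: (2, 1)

[in] maze.sense dir='north'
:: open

[in] stack.push x='north'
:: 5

[in] maze.move dir='north'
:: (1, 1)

[in] maze.sense dir='north'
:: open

[in] stack.push x='north'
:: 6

[in] maze.move dir='north'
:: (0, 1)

[in] maze.sense dir='east'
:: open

[in] stack.push x='east'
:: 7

[in] maze.move dir='east'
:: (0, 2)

[in] maze.sense dir='east'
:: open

[in] stack.push x='east'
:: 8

[in] maze.move dir='east'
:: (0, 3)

[in] maze.sense dir='east'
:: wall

[in] maze.sense dir='south'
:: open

[in] stack.push x='south'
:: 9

[in] maze.move dir='south'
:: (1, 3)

[in] maze.sense dir='east'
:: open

[in] stack.push x='east'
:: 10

[in] maze.move dir='east'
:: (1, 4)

[in] maze.sense dir='east'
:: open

[in] stack.push x='east'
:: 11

[in] maze.move dir='east'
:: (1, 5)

[in] maze.sense dir='north'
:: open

[in] stack.push x='north'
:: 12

[in] maze.move dir='north'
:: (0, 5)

[in] maze.sense dir='east'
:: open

[in] stack.push x='east'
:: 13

[in] maze.move dir='east'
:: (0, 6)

[in] maze.sense dir='east'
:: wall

[in] maze.sense dir='south'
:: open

[in] stack.push x='south'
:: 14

[in] maze.move dir='south'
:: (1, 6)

[in] maze.sense dir='east'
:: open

[in] stack.push x='east'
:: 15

[in] maze.move dir='east'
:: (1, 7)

[in] maze.sense dir='south'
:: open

[in] stack.push x='south'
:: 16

[in] maze.move dir='south'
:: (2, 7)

[in] maze.sense dir='south'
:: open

[in] stack.push x='south'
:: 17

[in] maze.move dir='south'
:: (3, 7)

[in] maze.sense dir='south'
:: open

[in] stack.push x='south'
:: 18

[in] maze.move dir='south'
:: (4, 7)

[in] maze.sense dir='south'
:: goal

[in] maze.move dir='south'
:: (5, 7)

Answer: (5, 7)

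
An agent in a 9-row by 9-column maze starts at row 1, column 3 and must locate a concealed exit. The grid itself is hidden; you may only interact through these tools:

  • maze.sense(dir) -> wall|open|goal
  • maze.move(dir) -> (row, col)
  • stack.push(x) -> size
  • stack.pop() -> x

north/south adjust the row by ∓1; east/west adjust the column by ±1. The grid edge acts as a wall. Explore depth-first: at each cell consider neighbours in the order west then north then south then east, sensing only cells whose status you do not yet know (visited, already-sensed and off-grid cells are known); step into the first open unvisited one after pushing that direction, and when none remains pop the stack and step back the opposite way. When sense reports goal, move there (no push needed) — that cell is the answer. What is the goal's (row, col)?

Do: sense[dir='west']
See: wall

Do: sense[dir='north']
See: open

Do: push[x='north']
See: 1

Do: move[dir='north']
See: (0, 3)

Do: sense[dir='west']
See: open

Do: push[x='west']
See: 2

Do: move[dir='west']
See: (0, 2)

Do: sense[dir='west']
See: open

Do: push[x='west']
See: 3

Do: move[dir='west']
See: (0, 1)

Do: sense[dir='west']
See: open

Do: push[x='west']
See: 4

Do: move[dir='west']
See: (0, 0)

Do: sense[dir='south']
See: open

Do: push[x='south']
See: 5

Do: move[dir='south']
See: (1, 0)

Do: sense[dir='south']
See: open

Do: push[x='south']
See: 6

Do: move[dir='south']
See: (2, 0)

Do: sense[dir='south']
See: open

Do: push[x='south']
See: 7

Do: move[dir='south']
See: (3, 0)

Do: sense[dir='south']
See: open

Do: push[x='south']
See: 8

Do: move[dir='south']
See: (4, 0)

Do: sense[dir='south']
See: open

Do: push[x='south']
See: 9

Do: move[dir='south']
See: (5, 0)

Do: sense[dir='south']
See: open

Do: push[x='south']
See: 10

Do: move[dir='south']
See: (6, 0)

Do: sense[dir='south']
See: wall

Do: sense[dir='east']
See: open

Do: push[x='east']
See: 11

Do: move[dir='east']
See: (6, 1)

Do: sense[dir='north']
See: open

Do: push[x='north']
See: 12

Do: move[dir='north']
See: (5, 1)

Do: sense[dir='north']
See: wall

Do: sense[dir='east']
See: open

Do: push[x='east']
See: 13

Do: move[dir='east']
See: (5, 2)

Do: sense[dir='north']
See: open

Do: push[x='north']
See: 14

Do: move[dir='north']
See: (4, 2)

Do: sense[dir='north']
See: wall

Do: sense[dir='east']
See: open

Do: push[x='east']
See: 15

Do: move[dir='east']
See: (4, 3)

Do: sense[dir='north']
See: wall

Do: sense[dir='south']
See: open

Do: push[x='south']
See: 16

Do: move[dir='south']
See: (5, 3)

Do: sense[dir='south']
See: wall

Do: sense[dir='east']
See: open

Do: push[x='east']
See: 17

Do: move[dir='east']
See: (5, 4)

Do: sense[dir='north']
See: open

Do: push[x='north']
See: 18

Do: move[dir='north']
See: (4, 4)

Do: sense[dir='north']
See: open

Do: push[x='north']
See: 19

Do: move[dir='north']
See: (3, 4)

Do: sense[dir='north']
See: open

Do: push[x='north']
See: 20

Do: move[dir='north']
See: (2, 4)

Do: sense[dir='west']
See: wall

Do: sense[dir='north']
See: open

Do: push[x='north']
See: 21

Do: move[dir='north']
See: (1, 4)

Do: sense[dir='north']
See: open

Do: push[x='north']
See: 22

Do: move[dir='north']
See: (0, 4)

Do: sense[dir='east']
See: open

Do: push[x='east']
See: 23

Do: move[dir='east']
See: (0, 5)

Do: sense[dir='south']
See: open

Do: push[x='south']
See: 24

Do: move[dir='south']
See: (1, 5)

Do: sense[dir='south']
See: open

Do: push[x='south']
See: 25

Do: move[dir='south']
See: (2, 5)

Do: sense[dir='south']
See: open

Do: push[x='south']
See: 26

Do: move[dir='south']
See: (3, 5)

Do: sense[dir='south']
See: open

Do: push[x='south']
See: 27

Do: move[dir='south']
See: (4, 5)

Do: sense[dir='south']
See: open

Do: push[x='south']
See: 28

Do: move[dir='south']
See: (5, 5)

Do: sense[dir='south']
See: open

Do: push[x='south']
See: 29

Do: move[dir='south']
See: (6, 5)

Do: sense[dir='west']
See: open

Do: push[x='west']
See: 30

Do: move[dir='west']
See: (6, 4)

Do: sense[dir='south']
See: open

Do: push[x='south']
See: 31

Do: move[dir='south']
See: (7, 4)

Do: sense[dir='west']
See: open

Do: push[x='west']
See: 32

Do: move[dir='west']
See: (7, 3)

Do: sense[dir='west']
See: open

Do: push[x='west']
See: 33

Do: move[dir='west']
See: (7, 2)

Do: sense[dir='west']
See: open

Do: push[x='west']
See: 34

Do: move[dir='west']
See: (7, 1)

Do: sense[dir='south']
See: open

Do: push[x='south']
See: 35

Do: move[dir='south']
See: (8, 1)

Do: sense[dir='west']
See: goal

Do: move[dir='west']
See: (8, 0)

Answer: (8, 0)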